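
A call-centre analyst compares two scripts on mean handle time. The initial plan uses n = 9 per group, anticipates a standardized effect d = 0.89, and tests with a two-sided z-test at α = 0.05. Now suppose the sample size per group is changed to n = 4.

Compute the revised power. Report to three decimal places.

With n = 4 per group: δ = d·√(n/2) = 0.89 × √(4/2) = 1.2587. Critical value z_{0.025} = 1.960.
Revised power = Φ(δ − 1.960) + Φ(−δ − 1.960) = Φ(-0.701) + Φ(-3.219) = 0.2416 + 0.0006 = 0.2422.

Power ≈ 0.242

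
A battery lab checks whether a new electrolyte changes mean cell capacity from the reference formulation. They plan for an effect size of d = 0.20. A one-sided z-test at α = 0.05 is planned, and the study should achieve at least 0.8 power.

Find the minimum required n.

n = 155

For power 0.8 need Φ(δ − z_{0.05}) = 0.8, so δ = z_{0.05} + z_{0.20} = 1.645 + 0.842 = 2.486.
δ = d·√n ⇒ n = (δ/d)² = (2.486 / 0.20)² = 154.56.
Round up to the next whole unit.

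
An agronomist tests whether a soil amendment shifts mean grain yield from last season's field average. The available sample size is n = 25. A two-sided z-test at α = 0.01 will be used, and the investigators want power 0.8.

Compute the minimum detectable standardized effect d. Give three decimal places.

Need Φ(δ − 2.576) = 0.8, so δ = 2.576 + 0.842 = 3.417.
(The second rejection-region term Φ(−δ − z_{α/2}) is negligible and dropped.)
δ = d·√n ⇒ d = δ/√n = 3.417/√25 = 0.6835.

d ≈ 0.683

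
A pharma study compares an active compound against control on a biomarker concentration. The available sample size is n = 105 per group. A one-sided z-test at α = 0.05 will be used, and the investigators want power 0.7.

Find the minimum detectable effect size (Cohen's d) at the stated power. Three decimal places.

Need Φ(δ − 1.645) = 0.7, so δ = 1.645 + 0.524 = 2.169.
δ = d·√(n/2) ⇒ d = δ/√(n/2) = 2.169/√(105/2) = 0.2994.

d ≈ 0.299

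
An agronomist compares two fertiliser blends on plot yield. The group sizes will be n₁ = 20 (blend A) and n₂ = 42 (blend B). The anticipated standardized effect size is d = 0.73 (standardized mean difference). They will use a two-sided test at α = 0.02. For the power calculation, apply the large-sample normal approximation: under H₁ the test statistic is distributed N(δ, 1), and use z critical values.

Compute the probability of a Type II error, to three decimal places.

Noncentrality parameter: δ = d / √(1/n₁ + 1/n₂) = 0.73 / √(1/20 + 1/42) = 2.6870
Critical value for a two-sided test at α = 0.02: z_{α/2} = 2.326.
Power = Φ(δ − 2.326) + Φ(−δ − 2.326) = Φ(0.361) + Φ(-5.013) = 0.6408 + 0.0000 = 0.6408.
Type II error: β = 1 − power = 1 − 0.6408 = 0.3592.

β ≈ 0.359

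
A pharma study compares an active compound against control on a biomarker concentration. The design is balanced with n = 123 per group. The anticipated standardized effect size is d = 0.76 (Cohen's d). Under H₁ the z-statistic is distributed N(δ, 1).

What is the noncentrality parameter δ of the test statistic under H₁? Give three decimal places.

δ ≈ 5.960

δ = d·√(n/2) = 0.76 × √(123/2) = 5.9601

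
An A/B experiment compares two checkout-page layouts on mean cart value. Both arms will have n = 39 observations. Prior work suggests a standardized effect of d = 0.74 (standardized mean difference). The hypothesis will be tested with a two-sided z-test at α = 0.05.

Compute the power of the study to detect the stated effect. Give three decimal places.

Power ≈ 0.905

Noncentrality parameter: δ = d·√(n/2) = 0.74 × √(39/2) = 3.2678
Two-sided α = 0.05 → critical value z_{0.025} = 1.960.
Power = Φ(δ − 1.960) + Φ(−δ − 1.960) = Φ(1.308) + Φ(-5.228) = 0.9045 + 0.0000 = 0.9045.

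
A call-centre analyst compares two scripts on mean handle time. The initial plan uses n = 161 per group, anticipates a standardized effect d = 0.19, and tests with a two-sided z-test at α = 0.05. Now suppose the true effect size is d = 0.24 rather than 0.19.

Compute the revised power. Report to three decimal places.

Power ≈ 0.577

With d = 0.24: δ = d·√(n/2) = 0.24 × √(161/2) = 2.1533. Critical value z_{0.025} = 1.960.
Revised power = Φ(δ − 1.960) + Φ(−δ − 1.960) = Φ(0.193) + Φ(-4.113) = 0.5767 + 0.0000 = 0.5767.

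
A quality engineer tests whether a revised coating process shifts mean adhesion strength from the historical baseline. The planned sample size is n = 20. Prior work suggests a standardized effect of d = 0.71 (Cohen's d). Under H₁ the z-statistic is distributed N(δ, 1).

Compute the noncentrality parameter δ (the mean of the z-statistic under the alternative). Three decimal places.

δ ≈ 3.175

The noncentrality parameter scales effect size by the design's sample-size factor: δ = d·√n = 0.71 × √20 = 3.1752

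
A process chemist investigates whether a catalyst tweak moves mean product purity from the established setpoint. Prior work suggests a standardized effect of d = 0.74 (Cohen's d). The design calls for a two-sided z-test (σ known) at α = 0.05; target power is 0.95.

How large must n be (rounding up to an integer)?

Set Φ(δ − 1.960) = 0.95; then δ − 1.960 = Φ⁻¹(0.95) = 1.645, giving δ = 3.605.
(Ignoring the negligible lower-tail rejection probability gives the usual closed-form inversion.)
δ = d·√n ⇒ n = (δ/d)² = (3.605 / 0.74)² = 23.73.
Rounding up, n = 24.

n = 24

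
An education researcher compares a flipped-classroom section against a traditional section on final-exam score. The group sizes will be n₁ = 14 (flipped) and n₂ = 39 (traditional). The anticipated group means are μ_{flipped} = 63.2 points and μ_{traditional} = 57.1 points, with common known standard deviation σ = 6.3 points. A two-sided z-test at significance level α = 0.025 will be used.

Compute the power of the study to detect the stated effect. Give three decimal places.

Power ≈ 0.807

Standardized effect: d = |μ_{flipped} − μ_{traditional}| / σ = |63.2 − 57.1| / 6.3 = 0.9683
Noncentrality parameter: δ = d / √(1/n₁ + 1/n₂) = 0.9683 / √(1/14 + 1/39) = 3.1078
Critical value for a two-sided test at α = 0.025: z_{α/2} = 2.241.
Power = Φ(δ − 2.241) + Φ(−δ − 2.241) = Φ(0.866) + Φ(-5.349) = 0.8069 + 0.0000 = 0.8069.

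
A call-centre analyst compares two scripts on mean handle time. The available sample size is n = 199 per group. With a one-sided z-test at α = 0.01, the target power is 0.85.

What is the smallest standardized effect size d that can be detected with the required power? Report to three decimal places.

Need Φ(δ − 2.326) = 0.85, so δ = 2.326 + 1.036 = 3.363.
δ = d·√(n/2) ⇒ d = δ/√(n/2) = 3.363/√(199/2) = 0.3371.

d ≈ 0.337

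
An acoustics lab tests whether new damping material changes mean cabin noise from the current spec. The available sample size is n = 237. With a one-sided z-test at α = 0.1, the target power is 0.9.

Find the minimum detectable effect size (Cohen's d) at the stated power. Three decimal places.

Required noncentrality: δ = z_{0.1} + z_{0.10} = 1.282 + 1.282 = 2.563.
δ = d·√n ⇒ d = δ/√n = 2.563/√237 = 0.1665.

d ≈ 0.166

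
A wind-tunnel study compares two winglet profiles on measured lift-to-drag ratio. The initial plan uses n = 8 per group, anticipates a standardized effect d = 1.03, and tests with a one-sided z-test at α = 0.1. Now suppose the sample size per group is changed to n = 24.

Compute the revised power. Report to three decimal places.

With n = 24 per group: δ = d·√(n/2) = 1.03 × √(24/2) = 3.5680. Critical value z_{0.1} = 1.282.
Revised power = P(Z > 1.282 − δ) = Φ(2.286) = 0.9889.

Power ≈ 0.989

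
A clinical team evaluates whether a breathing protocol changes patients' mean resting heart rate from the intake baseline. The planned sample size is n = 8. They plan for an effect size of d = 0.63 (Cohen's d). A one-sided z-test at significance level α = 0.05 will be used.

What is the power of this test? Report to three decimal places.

Power ≈ 0.555

Noncentrality parameter: δ = d·√n = 0.63 × √8 = 1.7819
One-sided α = 0.05 → critical value z_{0.05} = 1.645.
Power = P(Z > 1.645 − δ) = Φ(0.137) = 0.5545.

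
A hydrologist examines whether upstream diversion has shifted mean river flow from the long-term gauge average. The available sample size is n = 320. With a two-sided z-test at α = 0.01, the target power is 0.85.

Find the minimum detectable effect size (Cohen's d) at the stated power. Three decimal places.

d ≈ 0.202

Required noncentrality: δ = z_{0.005} + z_{0.15} = 2.576 + 1.036 = 3.612.
(Lower-tail contribution to power is negligible for δ > 0.)
δ = d·√n ⇒ d = δ/√n = 3.612/√320 = 0.2019.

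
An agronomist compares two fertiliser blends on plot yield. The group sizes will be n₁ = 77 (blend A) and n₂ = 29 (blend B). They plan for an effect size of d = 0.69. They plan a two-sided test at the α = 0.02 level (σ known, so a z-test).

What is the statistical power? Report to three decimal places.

Power ≈ 0.800

Noncentrality parameter: δ = d / √(1/n₁ + 1/n₂) = 0.69 / √(1/77 + 1/29) = 3.1669
Two-sided α = 0.02 → critical value z_{0.01} = 2.326.
Power = Φ(δ − 2.326) + Φ(−δ − 2.326) = Φ(0.841) + Φ(-5.493) = 0.7997 + 0.0000 = 0.7997.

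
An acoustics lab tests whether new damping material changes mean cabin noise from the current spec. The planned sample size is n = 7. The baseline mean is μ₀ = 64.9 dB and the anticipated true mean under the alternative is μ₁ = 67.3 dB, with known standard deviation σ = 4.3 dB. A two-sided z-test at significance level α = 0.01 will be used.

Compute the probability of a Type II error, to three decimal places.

Standardized effect: d = |μ₁ − μ₀| / σ = |67.3 − 64.9| / 4.3 = 0.5581
Noncentrality parameter: δ = d·√n = 0.5581 × √7 = 1.4767
Critical value for a two-sided test at α = 0.01: z_{α/2} = 2.576.
Power = Φ(δ − 2.576) + Φ(−δ − 2.576) = Φ(-1.099) + Φ(-4.053) = 0.1359 + 0.0000 = 0.1359.
Type II error: β = 1 − power = 1 − 0.1359 = 0.8641.

β ≈ 0.864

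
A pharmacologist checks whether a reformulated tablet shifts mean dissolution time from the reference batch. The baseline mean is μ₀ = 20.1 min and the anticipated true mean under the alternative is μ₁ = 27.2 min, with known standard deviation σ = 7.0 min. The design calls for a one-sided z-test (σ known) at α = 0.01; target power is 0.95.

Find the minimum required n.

Standardized effect: d = |μ₁ − μ₀| / σ = |27.2 − 20.1| / 7.0 = 1.0143
For power 0.95 need Φ(δ − z_{0.01}) = 0.95, so δ = z_{0.01} + z_{0.05} = 2.326 + 1.645 = 3.971.
δ = d·√n ⇒ n = (δ/d)² = (3.971 / 1.0143)² = 15.33.
Rounding up, n = 16.

n = 16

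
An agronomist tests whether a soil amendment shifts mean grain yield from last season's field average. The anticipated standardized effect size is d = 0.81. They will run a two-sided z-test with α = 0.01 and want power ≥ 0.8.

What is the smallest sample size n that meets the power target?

For power 0.8 need Φ(δ − z_{0.005}) = 0.8, so δ = z_{0.005} + z_{0.20} = 2.576 + 0.842 = 3.417.
(The Φ(−δ − z_{α/2}) term is vanishingly small for δ > 0 and is dropped in the standard sample-size formula.)
δ = d·√n ⇒ n = (δ/d)² = (3.417 / 0.81)² = 17.80.
Round up to the next whole unit.

n = 18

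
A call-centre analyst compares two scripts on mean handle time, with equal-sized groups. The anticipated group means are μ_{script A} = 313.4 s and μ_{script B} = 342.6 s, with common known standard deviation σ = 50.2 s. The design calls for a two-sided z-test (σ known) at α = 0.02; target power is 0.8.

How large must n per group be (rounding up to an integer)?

Standardized effect: d = |μ_{script A} − μ_{script B}| / σ = |313.4 − 342.6| / 50.2 = 0.5817
For power 0.8 need Φ(δ − z_{0.01}) = 0.8, so δ = z_{0.01} + z_{0.20} = 2.326 + 0.842 = 3.168.
(The Φ(−δ − z_{α/2}) term is vanishingly small for δ > 0 and is dropped in the standard sample-size formula.)
δ = d·√(n/2) ⇒ n = 2(δ/d)² = 2 × (3.168 / 0.5817)² = 59.32.
Rounding up, n = 60 per group.

n = 60 per group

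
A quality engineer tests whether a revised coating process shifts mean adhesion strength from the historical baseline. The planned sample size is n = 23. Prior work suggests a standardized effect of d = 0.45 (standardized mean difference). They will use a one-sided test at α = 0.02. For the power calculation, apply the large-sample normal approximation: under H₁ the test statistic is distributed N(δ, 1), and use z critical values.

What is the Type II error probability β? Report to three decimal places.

Noncentrality parameter: λ = d·√n = 0.45 × √23 = 2.1581
Critical value for a one-sided test at α = 0.02: z_α = 2.054.
Power = Φ(λ − 2.054) = Φ(0.104) = 0.5416.
Type II error: β = 1 − power = 1 − 0.5416 = 0.4584.

β ≈ 0.458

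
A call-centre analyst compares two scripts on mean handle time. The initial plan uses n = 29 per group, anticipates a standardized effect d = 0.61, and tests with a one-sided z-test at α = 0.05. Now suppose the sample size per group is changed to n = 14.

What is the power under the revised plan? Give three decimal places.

Power ≈ 0.488

With n = 14 per group: δ = d·√(n/2) = 0.61 × √(14/2) = 1.6139. Critical value z_{0.05} = 1.645.
Revised power = P(Z > 1.645 − δ) = Φ(-0.031) = 0.4877.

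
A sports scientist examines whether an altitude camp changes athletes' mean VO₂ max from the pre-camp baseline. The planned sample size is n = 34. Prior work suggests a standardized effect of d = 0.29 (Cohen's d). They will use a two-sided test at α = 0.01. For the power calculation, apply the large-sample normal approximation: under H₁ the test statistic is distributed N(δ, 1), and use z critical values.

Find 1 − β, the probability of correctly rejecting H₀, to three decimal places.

Power ≈ 0.188

Noncentrality parameter: δ = d·√n = 0.29 × √34 = 1.6910
Critical value for a two-sided test at α = 0.01: z_{α/2} = 2.576.
Power = Φ(δ − 2.576) + Φ(−δ − 2.576) = Φ(-0.885) + Φ(-4.267) = 0.1881 + 0.0000 = 0.1881.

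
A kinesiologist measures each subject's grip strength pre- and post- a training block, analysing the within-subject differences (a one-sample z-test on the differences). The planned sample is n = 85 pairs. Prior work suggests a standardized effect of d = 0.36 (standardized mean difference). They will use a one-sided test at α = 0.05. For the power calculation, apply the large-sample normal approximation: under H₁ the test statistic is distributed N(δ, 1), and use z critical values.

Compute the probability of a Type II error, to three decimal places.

Noncentrality parameter: δ = d·√n = 0.36 × √85 = 3.3190
One-sided α = 0.05 → critical value z_{0.05} = 1.645.
Power = Φ(δ − 1.645) = Φ(1.674) = 0.9530.
Type II error: β = 1 − power = 1 − 0.9530 = 0.0470.

β ≈ 0.047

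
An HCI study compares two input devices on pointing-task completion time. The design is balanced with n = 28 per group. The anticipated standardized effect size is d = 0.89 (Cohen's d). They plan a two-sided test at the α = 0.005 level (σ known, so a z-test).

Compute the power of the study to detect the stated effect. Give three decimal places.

Power ≈ 0.700

Noncentrality parameter: δ = d·√(n/2) = 0.89 × √(28/2) = 3.3301
Critical value for a two-sided test at α = 0.005: z_{α/2} = 2.807.
Power = Φ(δ − 2.807) + Φ(−δ − 2.807) = Φ(0.523) + Φ(-6.137) = 0.6995 + 0.0000 = 0.6995.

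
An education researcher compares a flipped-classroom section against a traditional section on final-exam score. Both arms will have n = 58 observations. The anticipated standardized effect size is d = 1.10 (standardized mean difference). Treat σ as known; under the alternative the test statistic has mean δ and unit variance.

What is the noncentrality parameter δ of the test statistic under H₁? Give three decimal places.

The noncentrality parameter scales effect size by the design's sample-size factor: δ = d·√(n/2) = 1.10 × √(58/2) = 5.9237

δ ≈ 5.924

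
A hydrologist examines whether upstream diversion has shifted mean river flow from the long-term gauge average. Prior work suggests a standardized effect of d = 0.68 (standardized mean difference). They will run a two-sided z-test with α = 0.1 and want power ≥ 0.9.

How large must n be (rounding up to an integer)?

n = 19

Set Φ(δ − 1.645) = 0.9; then δ − 1.645 = Φ⁻¹(0.9) = 1.282, giving δ = 2.926.
(Ignoring the negligible lower-tail rejection probability gives the usual closed-form inversion.)
δ = d·√n ⇒ n = (δ/d)² = (2.926 / 0.68)² = 18.52.
Rounding up, n = 19.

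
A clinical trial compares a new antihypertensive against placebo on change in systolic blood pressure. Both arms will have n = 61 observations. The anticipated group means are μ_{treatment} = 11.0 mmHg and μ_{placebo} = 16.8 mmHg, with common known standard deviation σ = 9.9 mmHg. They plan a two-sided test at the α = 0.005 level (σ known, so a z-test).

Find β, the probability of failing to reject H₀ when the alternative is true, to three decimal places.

β ≈ 0.334

Standardized effect: d = |μ_{treatment} − μ_{placebo}| / σ = |11.0 − 16.8| / 9.9 = 0.5859
Noncentrality parameter: λ = d·√(n/2) = 0.5859 × √(61/2) = 3.2355
Critical value for a two-sided test at α = 0.005: z_{α/2} = 2.807.
Power = Φ(λ − 2.807) + Φ(−λ − 2.807) = Φ(0.428) + Φ(-6.043) = 0.6658 + 0.0000 = 0.6658.
Type II error: β = 1 − power = 1 − 0.6658 = 0.3342.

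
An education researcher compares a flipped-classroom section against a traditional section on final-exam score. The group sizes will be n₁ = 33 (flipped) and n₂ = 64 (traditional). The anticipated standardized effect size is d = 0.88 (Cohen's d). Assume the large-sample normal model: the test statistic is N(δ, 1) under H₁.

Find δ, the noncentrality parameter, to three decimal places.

δ ≈ 4.106

δ = d / √(1/n₁ + 1/n₂) = 0.88 / √(1/33 + 1/64) = 4.1062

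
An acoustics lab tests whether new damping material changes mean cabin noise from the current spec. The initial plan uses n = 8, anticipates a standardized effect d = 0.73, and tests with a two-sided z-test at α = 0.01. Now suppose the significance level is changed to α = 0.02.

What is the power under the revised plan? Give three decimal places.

δ = d·√n = 0.73 × √8 = 2.0648 (unchanged). New critical value: z_{0.01} = 2.326.
Revised power = Φ(δ − 2.326) + Φ(−δ − 2.326) = Φ(-0.262) + Φ(-4.391) = 0.3968 + 0.0000 = 0.3968.

Power ≈ 0.397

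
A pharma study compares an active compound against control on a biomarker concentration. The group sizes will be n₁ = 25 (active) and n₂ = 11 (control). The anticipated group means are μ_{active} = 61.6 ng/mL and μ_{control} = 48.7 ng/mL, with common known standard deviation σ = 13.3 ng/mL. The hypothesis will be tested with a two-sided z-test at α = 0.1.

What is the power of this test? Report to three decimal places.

Standardized effect: d = |μ_{active} − μ_{control}| / σ = |61.6 − 48.7| / 13.3 = 0.9699
Noncentrality parameter: δ = d / √(1/n₁ + 1/n₂) = 0.9699 / √(1/25 + 1/11) = 2.6807
Two-sided α = 0.1 → critical value z_{0.05} = 1.645.
Power = Φ(δ − 1.645) + Φ(−δ − 1.645) = Φ(1.036) + Φ(-4.326) = 0.8499 + 0.0000 = 0.8499.

Power ≈ 0.850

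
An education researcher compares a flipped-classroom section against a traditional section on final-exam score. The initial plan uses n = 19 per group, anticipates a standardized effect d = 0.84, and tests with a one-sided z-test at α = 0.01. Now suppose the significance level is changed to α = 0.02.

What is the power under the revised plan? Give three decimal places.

δ = d·√(n/2) = 0.84 × √(19/2) = 2.5891 (unchanged). New critical value: z_{0.02} = 2.054.
Revised power = P(Z > 2.054 − δ) = Φ(0.535) = 0.7038.

Power ≈ 0.704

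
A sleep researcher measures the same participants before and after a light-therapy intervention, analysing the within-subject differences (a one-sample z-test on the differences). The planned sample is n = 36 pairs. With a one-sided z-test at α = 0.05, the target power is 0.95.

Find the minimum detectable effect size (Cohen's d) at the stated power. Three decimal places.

Required noncentrality: δ = z_{0.05} + z_{0.05} = 1.645 + 1.645 = 3.290.
δ = d·√n ⇒ d = δ/√n = 3.290/√36 = 0.5483.

d ≈ 0.548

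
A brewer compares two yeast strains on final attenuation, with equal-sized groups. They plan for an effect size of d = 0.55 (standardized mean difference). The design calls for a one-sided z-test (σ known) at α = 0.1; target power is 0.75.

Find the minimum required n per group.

For power 0.75 need Φ(δ − z_{0.1}) = 0.75, so δ = z_{0.1} + z_{0.25} = 1.282 + 0.674 = 1.956.
δ = d·√(n/2) ⇒ n = 2(δ/d)² = 2 × (1.956 / 0.55)² = 25.30.
Round up to the next whole unit.

n = 26 per group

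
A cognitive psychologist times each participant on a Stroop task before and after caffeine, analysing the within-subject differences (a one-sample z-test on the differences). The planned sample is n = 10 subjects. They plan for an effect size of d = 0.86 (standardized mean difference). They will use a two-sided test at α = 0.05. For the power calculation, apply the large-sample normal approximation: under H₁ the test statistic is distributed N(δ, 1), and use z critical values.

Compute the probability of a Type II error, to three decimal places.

β ≈ 0.224

Noncentrality parameter: δ = d·√n = 0.86 × √10 = 2.7196
Two-sided α = 0.05 → critical value z_{0.025} = 1.960.
Power = Φ(δ − 1.960) + Φ(−δ − 1.960) = Φ(0.760) + Φ(-4.680) = 0.7763 + 0.0000 = 0.7763.
Type II error: β = 1 − power = 1 − 0.7763 = 0.2237.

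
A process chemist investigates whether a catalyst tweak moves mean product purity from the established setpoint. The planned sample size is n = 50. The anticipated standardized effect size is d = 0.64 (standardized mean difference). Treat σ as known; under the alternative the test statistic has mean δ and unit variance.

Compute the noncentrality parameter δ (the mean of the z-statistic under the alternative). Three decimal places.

δ ≈ 4.525

δ = d·√n = 0.64 × √50 = 4.5255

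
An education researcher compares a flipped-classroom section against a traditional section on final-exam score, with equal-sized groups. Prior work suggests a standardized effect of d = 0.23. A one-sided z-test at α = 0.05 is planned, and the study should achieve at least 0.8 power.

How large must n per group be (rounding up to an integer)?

n = 234 per group

Set Φ(δ − 1.645) = 0.8; then δ − 1.645 = Φ⁻¹(0.8) = 0.842, giving δ = 2.486.
δ = d·√(n/2) ⇒ n = 2(δ/d)² = 2 × (2.486 / 0.23)² = 233.75.
Rounding up, n = 234 per group.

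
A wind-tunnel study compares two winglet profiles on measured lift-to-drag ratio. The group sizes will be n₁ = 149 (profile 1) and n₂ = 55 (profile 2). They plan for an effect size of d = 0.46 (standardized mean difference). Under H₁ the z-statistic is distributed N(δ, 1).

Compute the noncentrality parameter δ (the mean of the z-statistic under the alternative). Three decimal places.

δ ≈ 2.916

The noncentrality parameter scales effect size by the design's sample-size factor: δ = d / √(1/n₁ + 1/n₂) = 0.46 / √(1/149 + 1/55) = 2.9155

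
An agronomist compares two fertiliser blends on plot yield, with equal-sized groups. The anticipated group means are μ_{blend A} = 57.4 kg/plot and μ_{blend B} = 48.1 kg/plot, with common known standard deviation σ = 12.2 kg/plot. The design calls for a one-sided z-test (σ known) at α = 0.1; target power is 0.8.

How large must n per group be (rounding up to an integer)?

n = 16 per group

Standardized effect: d = |μ_{blend A} − μ_{blend B}| / σ = |57.4 − 48.1| / 12.2 = 0.7623
For power 0.8 need Φ(δ − z_{0.1}) = 0.8, so δ = z_{0.1} + z_{0.20} = 1.282 + 0.842 = 2.123.
δ = d·√(n/2) ⇒ n = 2(δ/d)² = 2 × (2.123 / 0.7623)² = 15.52.
Round up to the next whole unit.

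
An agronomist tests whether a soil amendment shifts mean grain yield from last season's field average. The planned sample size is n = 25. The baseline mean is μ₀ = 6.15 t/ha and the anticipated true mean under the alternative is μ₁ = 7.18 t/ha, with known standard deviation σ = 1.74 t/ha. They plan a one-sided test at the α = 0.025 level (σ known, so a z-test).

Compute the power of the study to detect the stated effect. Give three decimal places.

Standardized effect: d = |μ₁ − μ₀| / σ = |7.18 − 6.15| / 1.74 = 0.5920
Noncentrality parameter: δ = d·√n = 0.5920 × √25 = 2.9598
One-sided α = 0.025 → critical value z_{0.025} = 1.960.
Power = P(Z > 1.960 − δ) = Φ(1.000) = 0.8413.

Power ≈ 0.841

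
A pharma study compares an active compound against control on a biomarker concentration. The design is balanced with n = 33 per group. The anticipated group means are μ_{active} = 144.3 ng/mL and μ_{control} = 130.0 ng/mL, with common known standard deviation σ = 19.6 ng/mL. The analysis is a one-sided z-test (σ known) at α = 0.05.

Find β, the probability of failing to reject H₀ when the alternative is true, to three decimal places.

β ≈ 0.094

Standardized effect: d = |μ_{active} − μ_{control}| / σ = |144.3 − 130.0| / 19.6 = 0.7296
Noncentrality parameter: λ = d·√(n/2) = 0.7296 × √(33/2) = 2.9636
One-sided α = 0.05 → critical value z_{0.05} = 1.645.
Power = P(Z > 1.645 − λ) = Φ(1.319) = 0.9064.
Type II error: β = 1 − power = 1 − 0.9064 = 0.0936.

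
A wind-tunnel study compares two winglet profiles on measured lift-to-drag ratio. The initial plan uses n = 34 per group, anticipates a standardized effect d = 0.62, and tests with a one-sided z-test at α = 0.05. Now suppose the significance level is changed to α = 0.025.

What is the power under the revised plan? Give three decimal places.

Power ≈ 0.725

δ = d·√(n/2) = 0.62 × √(34/2) = 2.5563 (unchanged). New critical value: z_{0.025} = 1.960.
Revised power = Φ(δ − 1.960) = Φ(0.596) = 0.7245.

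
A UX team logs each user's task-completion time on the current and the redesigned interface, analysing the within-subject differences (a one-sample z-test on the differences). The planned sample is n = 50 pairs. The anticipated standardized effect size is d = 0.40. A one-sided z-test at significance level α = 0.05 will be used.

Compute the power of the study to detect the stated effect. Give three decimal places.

Noncentrality parameter: δ = d·√n = 0.40 × √50 = 2.8284
One-sided α = 0.05 → critical value z_{0.05} = 1.645.
Power = P(Z > 1.645 − δ) = Φ(1.184) = 0.8817.

Power ≈ 0.882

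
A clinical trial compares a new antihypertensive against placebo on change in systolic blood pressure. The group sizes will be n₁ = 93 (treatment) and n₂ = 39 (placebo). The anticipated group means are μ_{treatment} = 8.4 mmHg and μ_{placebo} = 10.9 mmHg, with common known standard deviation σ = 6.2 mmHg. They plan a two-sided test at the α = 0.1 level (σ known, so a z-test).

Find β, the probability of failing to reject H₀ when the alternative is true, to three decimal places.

Standardized effect: d = |μ_{treatment} − μ_{placebo}| / σ = |8.4 − 10.9| / 6.2 = 0.4032
Noncentrality parameter: δ = d / √(1/n₁ + 1/n₂) = 0.4032 / √(1/93 + 1/39) = 2.1137
Two-sided α = 0.1 → critical value z_{0.05} = 1.645.
Power = Φ(δ − 1.645) + Φ(−δ − 1.645) = Φ(0.469) + Φ(-3.759) = 0.6804 + 0.0001 = 0.6805.
Type II error: β = 1 − power = 1 − 0.6805 = 0.3195.

β ≈ 0.320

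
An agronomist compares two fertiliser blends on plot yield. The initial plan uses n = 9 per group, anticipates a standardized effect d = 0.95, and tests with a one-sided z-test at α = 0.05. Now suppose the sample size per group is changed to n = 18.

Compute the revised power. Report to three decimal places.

With n = 18 per group: δ = d·√(n/2) = 0.95 × √(18/2) = 2.8500. Critical value z_{0.05} = 1.645.
Revised power = Φ(δ − 1.645) = Φ(1.205) = 0.8859.

Power ≈ 0.886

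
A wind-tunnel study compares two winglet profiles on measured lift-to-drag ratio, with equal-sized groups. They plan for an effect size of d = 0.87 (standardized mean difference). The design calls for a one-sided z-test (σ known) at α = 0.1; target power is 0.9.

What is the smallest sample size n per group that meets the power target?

For power 0.9 need Φ(δ − z_{0.1}) = 0.9, so δ = z_{0.1} + z_{0.10} = 1.282 + 1.282 = 2.563.
δ = d·√(n/2) ⇒ n = 2(δ/d)² = 2 × (2.563 / 0.87)² = 17.36.
Round up to the next whole unit.

n = 18 per group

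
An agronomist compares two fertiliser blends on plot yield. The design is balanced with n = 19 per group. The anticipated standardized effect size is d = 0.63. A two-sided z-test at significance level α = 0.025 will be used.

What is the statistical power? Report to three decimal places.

Power ≈ 0.382

Noncentrality parameter: δ = d·√(n/2) = 0.63 × √(19/2) = 1.9418
Two-sided α = 0.025 → critical value z_{0.0125} = 2.241.
Power = Φ(δ − 2.241) + Φ(−δ − 2.241) = Φ(-0.300) + Φ(-4.183) = 0.3822 + 0.0000 = 0.3823.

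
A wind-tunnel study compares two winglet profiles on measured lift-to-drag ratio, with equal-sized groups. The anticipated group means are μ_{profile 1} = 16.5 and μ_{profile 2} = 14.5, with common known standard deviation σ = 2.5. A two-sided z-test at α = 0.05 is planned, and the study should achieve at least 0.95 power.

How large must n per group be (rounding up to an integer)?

n = 41 per group

Standardized effect: d = |μ_{profile 1} − μ_{profile 2}| / σ = |16.5 − 14.5| / 2.5 = 0.8000
Set Φ(δ − 1.960) = 0.95; then δ − 1.960 = Φ⁻¹(0.95) = 1.645, giving δ = 3.605.
(For δ > 0 the lower-tail rejection region contributes negligibly to power, so the one-term inversion is standard.)
δ = d·√(n/2) ⇒ n = 2(δ/d)² = 2 × (3.605 / 0.8000)² = 40.61.
Round up to the next whole unit.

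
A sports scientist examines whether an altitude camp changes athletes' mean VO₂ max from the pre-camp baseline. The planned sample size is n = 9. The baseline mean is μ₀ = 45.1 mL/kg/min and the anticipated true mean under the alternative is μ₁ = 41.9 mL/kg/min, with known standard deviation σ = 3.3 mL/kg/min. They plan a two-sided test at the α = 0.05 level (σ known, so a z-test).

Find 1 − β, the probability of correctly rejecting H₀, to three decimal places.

Power ≈ 0.829

Standardized effect: d = |μ₁ − μ₀| / σ = |41.9 − 45.1| / 3.3 = 0.9697
Noncentrality parameter: δ = d·√n = 0.9697 × √9 = 2.9091
Critical value for a two-sided test at α = 0.05: z_{α/2} = 1.960.
Power = Φ(δ − 1.960) + Φ(−δ − 1.960) = Φ(0.949) + Φ(-4.869) = 0.8287 + 0.0000 = 0.8287.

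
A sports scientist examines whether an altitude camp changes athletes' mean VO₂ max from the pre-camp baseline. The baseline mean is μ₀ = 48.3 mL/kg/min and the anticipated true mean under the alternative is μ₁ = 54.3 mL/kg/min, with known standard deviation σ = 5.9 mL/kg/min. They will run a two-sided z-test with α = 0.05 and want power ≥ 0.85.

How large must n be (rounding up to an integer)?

n = 9

Standardized effect: d = |μ₁ − μ₀| / σ = |54.3 − 48.3| / 5.9 = 1.0169
Set Φ(δ − 1.960) = 0.85; then δ − 1.960 = Φ⁻¹(0.85) = 1.036, giving δ = 2.996.
(Ignoring the negligible lower-tail rejection probability gives the usual closed-form inversion.)
δ = d·√n ⇒ n = (δ/d)² = (2.996 / 1.0169)² = 8.68.
Rounding up, n = 9.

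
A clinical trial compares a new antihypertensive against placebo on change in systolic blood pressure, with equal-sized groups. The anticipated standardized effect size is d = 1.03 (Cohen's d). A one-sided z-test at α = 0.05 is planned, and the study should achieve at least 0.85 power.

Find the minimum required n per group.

n = 14 per group

Set Φ(δ − 1.645) = 0.85; then δ − 1.645 = Φ⁻¹(0.85) = 1.036, giving δ = 2.681.
δ = d·√(n/2) ⇒ n = 2(δ/d)² = 2 × (2.681 / 1.03)² = 13.55.
Round up to the next whole unit.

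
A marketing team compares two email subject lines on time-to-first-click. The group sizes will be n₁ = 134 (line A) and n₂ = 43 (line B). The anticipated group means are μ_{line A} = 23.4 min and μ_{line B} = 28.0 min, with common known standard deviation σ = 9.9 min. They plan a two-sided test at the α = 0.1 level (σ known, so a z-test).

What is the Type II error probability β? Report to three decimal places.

Standardized effect: d = |μ_{line A} − μ_{line B}| / σ = |23.4 − 28.0| / 9.9 = 0.4646
Noncentrality parameter: δ = d / √(1/n₁ + 1/n₂) = 0.4646 / √(1/134 + 1/43) = 2.6511
Critical value for a two-sided test at α = 0.1: z_{α/2} = 1.645.
Power = Φ(δ − 1.645) + Φ(−δ − 1.645) = Φ(1.006) + Φ(-4.296) = 0.8428 + 0.0000 = 0.8429.
Type II error: β = 1 − power = 1 − 0.8429 = 0.1571.

β ≈ 0.157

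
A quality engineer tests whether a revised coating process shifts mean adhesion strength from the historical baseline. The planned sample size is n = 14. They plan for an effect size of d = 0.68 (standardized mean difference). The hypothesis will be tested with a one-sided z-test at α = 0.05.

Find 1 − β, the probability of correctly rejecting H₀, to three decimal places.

Noncentrality parameter: δ = d·√n = 0.68 × √14 = 2.5443
One-sided α = 0.05 → critical value z_{0.05} = 1.645.
Power = P(Z > 1.645 − δ) = Φ(0.899) = 0.8158.

Power ≈ 0.816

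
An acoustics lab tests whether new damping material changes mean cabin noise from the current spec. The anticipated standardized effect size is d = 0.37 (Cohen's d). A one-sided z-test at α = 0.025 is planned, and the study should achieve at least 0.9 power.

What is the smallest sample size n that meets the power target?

For power 0.9 need Φ(δ − z_{0.025}) = 0.9, so δ = z_{0.025} + z_{0.10} = 1.960 + 1.282 = 3.242.
δ = d·√n ⇒ n = (δ/d)² = (3.242 / 0.37)² = 76.75.
Round up to the next whole unit.

n = 77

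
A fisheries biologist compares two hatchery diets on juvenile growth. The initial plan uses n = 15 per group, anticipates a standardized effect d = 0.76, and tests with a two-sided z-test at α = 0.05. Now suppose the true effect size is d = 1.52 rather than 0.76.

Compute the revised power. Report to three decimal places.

Power ≈ 0.986

With d = 1.52: δ = d·√(n/2) = 1.52 × √(15/2) = 4.1627. Critical value z_{0.025} = 1.960.
Revised power = Φ(δ − 1.960) + Φ(−δ − 1.960) = Φ(2.203) + Φ(-6.123) = 0.9862 + 0.0000 = 0.9862.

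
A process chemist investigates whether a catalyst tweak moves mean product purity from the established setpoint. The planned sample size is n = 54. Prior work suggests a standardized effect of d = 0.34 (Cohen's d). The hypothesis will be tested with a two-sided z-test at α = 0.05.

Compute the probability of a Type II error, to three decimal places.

Noncentrality parameter: δ = d·√n = 0.34 × √54 = 2.4985
Critical value for a two-sided test at α = 0.05: z_{α/2} = 1.960.
Power = Φ(δ − 1.960) + Φ(−δ − 1.960) = Φ(0.539) + Φ(-4.458) = 0.7049 + 0.0000 = 0.7049.
Type II error: β = 1 − power = 1 − 0.7049 = 0.2951.

β ≈ 0.295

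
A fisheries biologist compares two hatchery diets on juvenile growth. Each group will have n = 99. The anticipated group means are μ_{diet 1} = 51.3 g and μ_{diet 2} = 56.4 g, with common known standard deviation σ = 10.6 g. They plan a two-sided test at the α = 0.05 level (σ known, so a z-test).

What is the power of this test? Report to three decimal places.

Standardized effect: d = |μ_{diet 1} − μ_{diet 2}| / σ = |51.3 − 56.4| / 10.6 = 0.4811
Noncentrality parameter: δ = d·√(n/2) = 0.4811 × √(99/2) = 3.3851
Critical value for a two-sided test at α = 0.05: z_{α/2} = 1.960.
Power = Φ(δ − 1.960) + Φ(−δ − 1.960) = Φ(1.425) + Φ(-5.345) = 0.9229 + 0.0000 = 0.9229.

Power ≈ 0.923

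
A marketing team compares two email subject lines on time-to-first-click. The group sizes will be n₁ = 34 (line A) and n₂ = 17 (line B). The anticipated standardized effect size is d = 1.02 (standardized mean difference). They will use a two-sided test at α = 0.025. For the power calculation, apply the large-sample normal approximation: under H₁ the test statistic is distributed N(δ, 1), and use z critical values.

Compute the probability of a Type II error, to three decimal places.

β ≈ 0.117

Noncentrality parameter: δ = d / √(1/n₁ + 1/n₂) = 1.02 / √(1/34 + 1/17) = 3.4338
Critical value for a two-sided test at α = 0.025: z_{α/2} = 2.241.
Power = Φ(δ − 2.241) + Φ(−δ − 2.241) = Φ(1.192) + Φ(-5.675) = 0.8835 + 0.0000 = 0.8835.
Type II error: β = 1 − power = 1 − 0.8835 = 0.1165.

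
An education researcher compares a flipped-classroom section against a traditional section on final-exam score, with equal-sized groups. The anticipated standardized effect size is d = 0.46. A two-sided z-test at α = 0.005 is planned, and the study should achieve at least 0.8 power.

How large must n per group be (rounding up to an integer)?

For power 0.8 need Φ(δ − z_{0.0025}) = 0.8, so δ = z_{0.0025} + z_{0.20} = 2.807 + 0.842 = 3.649.
(The Φ(−δ − z_{α/2}) term is vanishingly small for δ > 0 and is dropped in the standard sample-size formula.)
δ = d·√(n/2) ⇒ n = 2(δ/d)² = 2 × (3.649 / 0.46)² = 125.83.
Round up to the next whole unit.

n = 126 per group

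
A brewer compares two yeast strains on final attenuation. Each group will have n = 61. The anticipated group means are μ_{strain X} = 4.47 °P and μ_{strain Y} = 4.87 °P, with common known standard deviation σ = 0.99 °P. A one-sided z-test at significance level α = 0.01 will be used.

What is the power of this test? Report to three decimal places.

Standardized effect: d = |μ_{strain X} − μ_{strain Y}| / σ = |4.47 − 4.87| / 0.99 = 0.4040
Noncentrality parameter: δ = d·√(n/2) = 0.4040 × √(61/2) = 2.2314
Critical value for a one-sided test at α = 0.01: z_α = 2.326.
Power = Φ(δ − 2.326) = Φ(-0.095) = 0.4622.

Power ≈ 0.462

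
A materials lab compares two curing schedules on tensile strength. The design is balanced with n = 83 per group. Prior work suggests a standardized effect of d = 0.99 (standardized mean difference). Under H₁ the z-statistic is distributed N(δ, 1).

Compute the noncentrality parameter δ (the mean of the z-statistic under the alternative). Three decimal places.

δ = d·√(n/2) = 0.99 × √(83/2) = 6.3776

δ ≈ 6.378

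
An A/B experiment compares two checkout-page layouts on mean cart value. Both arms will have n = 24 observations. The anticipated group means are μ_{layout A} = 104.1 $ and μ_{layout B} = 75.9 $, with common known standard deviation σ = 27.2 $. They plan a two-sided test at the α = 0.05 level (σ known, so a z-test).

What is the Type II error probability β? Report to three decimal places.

Standardized effect: d = |μ_{layout A} − μ_{layout B}| / σ = |104.1 − 75.9| / 27.2 = 1.0368
Noncentrality parameter: λ = d·√(n/2) = 1.0368 × √(24/2) = 3.5915
Critical value for a two-sided test at α = 0.05: z_{α/2} = 1.960.
Power = Φ(λ − 1.960) + Φ(−λ − 1.960) = Φ(1.631) + Φ(-5.551) = 0.9486 + 0.0000 = 0.9486.
Type II error: β = 1 − power = 1 − 0.9486 = 0.0514.

β ≈ 0.051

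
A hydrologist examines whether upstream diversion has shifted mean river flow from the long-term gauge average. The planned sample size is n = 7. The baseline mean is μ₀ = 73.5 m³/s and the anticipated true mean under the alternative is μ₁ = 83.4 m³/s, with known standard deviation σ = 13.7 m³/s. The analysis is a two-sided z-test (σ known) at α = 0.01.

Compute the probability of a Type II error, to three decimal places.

β ≈ 0.747

Standardized effect: d = |μ₁ − μ₀| / σ = |83.4 − 73.5| / 13.7 = 0.7226
Noncentrality parameter: δ = d·√n = 0.7226 × √7 = 1.9119
Critical value for a two-sided test at α = 0.01: z_{α/2} = 2.576.
Power = Φ(δ − 2.576) + Φ(−δ − 2.576) = Φ(-0.664) + Φ(-4.488) = 0.2534 + 0.0000 = 0.2534.
Type II error: β = 1 − power = 1 − 0.2534 = 0.7466.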